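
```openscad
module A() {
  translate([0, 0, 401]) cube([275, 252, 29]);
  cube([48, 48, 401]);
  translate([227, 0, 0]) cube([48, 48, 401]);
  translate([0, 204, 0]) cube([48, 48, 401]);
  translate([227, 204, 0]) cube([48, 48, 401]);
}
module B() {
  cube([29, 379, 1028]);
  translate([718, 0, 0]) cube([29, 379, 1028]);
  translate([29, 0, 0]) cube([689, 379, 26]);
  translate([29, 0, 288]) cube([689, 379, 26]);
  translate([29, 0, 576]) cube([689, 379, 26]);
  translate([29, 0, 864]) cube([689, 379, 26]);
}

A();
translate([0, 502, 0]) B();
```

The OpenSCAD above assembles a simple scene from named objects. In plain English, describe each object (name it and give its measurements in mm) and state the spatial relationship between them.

A is a simple wooden stool: a rectangular seat 275 mm (x) by 252 mm (y), 29 mm thick, top face at z = 430 mm, on four square legs, each 48×48 mm in cross-section. The legs rest on z = 0, each flush with a corner of the seat.

B is an open bookshelf. Two side panels, each 29 mm thick, 379 mm deep and 1028 mm tall, stand 747 mm apart (outside-to-outside). Between them sit 4 shelves, each 26 mm thick and 379 mm deep, spanning the full gap between the sides. The bottom shelf rests on the floor (its underside at z = 0) and the clear gap between one shelf's top and the next shelf's underside is 262 mm.

The bookshelf is on the floor beside the stool on its +y side.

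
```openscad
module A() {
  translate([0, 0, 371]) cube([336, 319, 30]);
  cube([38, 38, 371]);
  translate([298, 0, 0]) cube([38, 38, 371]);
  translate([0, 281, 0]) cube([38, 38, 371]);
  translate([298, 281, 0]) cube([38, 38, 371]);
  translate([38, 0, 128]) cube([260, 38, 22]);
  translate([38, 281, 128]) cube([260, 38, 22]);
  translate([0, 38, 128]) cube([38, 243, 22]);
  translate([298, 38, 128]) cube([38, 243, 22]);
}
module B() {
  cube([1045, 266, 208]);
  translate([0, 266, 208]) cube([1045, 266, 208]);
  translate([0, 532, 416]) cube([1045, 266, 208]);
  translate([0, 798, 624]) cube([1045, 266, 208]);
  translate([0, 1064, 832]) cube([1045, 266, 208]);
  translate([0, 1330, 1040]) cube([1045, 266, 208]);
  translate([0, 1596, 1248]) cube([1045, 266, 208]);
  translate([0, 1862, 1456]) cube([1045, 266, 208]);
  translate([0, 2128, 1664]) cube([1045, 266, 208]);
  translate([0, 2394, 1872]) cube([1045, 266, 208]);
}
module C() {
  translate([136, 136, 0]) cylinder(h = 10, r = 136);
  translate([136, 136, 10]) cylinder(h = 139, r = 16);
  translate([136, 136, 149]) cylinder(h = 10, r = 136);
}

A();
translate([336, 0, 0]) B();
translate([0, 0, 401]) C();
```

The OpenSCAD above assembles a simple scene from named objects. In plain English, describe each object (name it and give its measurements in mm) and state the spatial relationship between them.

A is a four-legged stool. The seat is 336×319 mm, 30 mm thick, top at z = 401 mm. It stands on four square legs, each 38×38 mm in cross-section, from z = 0 to the seat underside, each flush with a corner of the seat. Four stretchers, 38 mm wide and 22 mm tall, connect adjacent legs with their undersides at z = 128 mm, each running between the inner faces of the legs it joins and aligned with the legs' outer faces on the other axis.

B is a run of 10 identical solid stair steps. Each tread is 1045×266 mm and each step block is 208 mm high. Step 1 rests on the floor; step k is offset from step 1 by (k−1)×266 mm in y and (k−1)×208 mm in z.

C is a spool: two coaxial disc flanges of radius 136 mm and thickness 10 mm, joined by a core cylinder of radius 16 mm and height 139 mm. The lower flange rests on z = 0 and the three cylinders share a vertical axis.

The staircase is against the stool's +x side, with their −y faces flush. The spool is on top of the stool.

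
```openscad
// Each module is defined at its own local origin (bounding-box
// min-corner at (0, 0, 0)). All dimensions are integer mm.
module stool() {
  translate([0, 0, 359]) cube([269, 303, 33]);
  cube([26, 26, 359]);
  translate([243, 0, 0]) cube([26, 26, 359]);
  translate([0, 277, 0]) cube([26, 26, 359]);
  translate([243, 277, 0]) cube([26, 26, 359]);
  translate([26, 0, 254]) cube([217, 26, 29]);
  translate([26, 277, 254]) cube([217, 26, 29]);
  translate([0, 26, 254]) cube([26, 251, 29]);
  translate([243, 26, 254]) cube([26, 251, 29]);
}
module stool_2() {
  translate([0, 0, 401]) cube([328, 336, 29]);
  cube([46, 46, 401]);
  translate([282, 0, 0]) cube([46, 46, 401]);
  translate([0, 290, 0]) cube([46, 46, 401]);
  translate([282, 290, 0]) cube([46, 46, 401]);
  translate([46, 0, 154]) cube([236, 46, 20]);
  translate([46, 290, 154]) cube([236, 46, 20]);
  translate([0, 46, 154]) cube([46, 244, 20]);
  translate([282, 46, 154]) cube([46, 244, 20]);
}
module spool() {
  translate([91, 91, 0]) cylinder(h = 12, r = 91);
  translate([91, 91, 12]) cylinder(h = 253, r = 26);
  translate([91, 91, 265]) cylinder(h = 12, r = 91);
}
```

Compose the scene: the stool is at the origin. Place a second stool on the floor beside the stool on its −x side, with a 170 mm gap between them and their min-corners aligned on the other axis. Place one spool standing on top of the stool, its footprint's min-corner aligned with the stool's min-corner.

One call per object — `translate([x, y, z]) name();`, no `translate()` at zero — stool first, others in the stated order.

stool();
translate([-498, 0, 0]) stool_2();
translate([0, 0, 392]) spool();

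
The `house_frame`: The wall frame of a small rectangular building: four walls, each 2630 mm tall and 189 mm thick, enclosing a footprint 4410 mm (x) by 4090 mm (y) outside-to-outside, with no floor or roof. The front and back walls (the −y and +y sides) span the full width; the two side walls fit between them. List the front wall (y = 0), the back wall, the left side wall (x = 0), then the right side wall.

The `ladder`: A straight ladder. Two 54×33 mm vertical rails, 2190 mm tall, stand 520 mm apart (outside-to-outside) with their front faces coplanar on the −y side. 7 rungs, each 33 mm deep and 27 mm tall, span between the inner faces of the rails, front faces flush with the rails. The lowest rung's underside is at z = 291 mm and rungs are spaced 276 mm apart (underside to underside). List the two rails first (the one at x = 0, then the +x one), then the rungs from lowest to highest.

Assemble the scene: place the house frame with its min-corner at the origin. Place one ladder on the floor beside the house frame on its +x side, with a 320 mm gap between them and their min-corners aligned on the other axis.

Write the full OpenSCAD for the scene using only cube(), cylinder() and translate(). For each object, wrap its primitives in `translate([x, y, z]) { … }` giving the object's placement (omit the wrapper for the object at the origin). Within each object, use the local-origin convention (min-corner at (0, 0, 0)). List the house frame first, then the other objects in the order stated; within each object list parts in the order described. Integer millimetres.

cube([4410, 189, 2630]);
translate([0, 3901, 0]) cube([4410, 189, 2630]);
translate([0, 189, 0]) cube([189, 3712, 2630]);
translate([4221, 189, 0]) cube([189, 3712, 2630]);
translate([4730, 0, 0]) {
  cube([54, 33, 2190]);
  translate([466, 0, 0]) cube([54, 33, 2190]);
  translate([54, 0, 291]) cube([412, 33, 27]);
  translate([54, 0, 567]) cube([412, 33, 27]);
  translate([54, 0, 843]) cube([412, 33, 27]);
  translate([54, 0, 1119]) cube([412, 33, 27]);
  translate([54, 0, 1395]) cube([412, 33, 27]);
  translate([54, 0, 1671]) cube([412, 33, 27]);
  translate([54, 0, 1947]) cube([412, 33, 27]);
}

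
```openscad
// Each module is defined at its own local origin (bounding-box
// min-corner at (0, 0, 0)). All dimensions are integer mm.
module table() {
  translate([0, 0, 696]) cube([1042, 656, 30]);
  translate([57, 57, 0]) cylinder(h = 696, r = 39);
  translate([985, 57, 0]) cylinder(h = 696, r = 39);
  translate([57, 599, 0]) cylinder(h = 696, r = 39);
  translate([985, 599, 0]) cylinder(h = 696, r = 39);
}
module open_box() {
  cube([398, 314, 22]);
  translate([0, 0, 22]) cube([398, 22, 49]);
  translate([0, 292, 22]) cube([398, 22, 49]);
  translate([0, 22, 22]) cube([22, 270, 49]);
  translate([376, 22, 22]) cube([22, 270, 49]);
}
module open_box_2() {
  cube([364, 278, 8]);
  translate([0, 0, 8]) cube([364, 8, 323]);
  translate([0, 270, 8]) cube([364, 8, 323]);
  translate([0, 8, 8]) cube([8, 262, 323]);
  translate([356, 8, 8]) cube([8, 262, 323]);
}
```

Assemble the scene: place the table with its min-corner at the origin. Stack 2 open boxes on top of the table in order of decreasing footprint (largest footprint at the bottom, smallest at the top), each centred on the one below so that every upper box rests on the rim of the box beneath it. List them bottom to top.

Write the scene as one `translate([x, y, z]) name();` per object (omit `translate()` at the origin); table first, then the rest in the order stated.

table();
translate([322, 171, 726]) open_box();
translate([339, 189, 797]) open_box_2();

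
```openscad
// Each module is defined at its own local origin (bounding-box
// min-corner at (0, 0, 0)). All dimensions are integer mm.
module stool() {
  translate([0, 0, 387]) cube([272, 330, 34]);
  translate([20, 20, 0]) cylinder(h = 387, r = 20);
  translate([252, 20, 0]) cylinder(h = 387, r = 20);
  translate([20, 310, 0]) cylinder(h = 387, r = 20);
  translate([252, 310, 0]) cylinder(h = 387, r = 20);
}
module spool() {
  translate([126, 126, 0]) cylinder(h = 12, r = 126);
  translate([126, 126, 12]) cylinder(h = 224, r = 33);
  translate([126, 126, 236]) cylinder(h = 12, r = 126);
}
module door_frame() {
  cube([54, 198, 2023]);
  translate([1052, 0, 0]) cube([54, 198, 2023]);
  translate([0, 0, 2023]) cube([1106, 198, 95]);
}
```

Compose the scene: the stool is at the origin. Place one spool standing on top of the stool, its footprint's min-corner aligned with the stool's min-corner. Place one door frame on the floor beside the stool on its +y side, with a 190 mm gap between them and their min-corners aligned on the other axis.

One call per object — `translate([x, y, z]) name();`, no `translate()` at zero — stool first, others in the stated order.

stool();
translate([0, 0, 421]) spool();
translate([0, 520, 0]) door_frame();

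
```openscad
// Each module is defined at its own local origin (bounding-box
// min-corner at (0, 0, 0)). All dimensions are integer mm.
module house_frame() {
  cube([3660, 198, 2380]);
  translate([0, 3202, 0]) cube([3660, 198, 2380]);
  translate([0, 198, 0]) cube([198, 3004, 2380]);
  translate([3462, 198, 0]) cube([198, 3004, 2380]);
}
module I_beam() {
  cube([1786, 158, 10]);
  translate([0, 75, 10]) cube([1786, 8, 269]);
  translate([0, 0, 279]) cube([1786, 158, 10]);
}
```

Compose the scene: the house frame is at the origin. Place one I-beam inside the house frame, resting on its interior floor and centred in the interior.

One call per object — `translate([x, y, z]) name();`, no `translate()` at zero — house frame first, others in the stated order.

house_frame();
translate([937, 1621, 0]) I_beam();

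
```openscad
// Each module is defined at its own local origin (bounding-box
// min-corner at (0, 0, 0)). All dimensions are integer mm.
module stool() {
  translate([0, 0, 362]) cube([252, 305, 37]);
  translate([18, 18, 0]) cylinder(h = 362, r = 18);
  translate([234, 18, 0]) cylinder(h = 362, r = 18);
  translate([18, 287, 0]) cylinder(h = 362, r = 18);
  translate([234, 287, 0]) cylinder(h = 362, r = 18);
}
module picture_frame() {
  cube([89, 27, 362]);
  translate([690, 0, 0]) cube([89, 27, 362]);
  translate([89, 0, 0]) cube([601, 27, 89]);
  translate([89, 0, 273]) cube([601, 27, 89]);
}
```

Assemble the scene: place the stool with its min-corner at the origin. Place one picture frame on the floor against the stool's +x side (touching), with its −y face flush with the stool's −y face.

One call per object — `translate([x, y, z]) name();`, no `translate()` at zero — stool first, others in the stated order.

stool();
translate([252, 0, 0]) picture_frame();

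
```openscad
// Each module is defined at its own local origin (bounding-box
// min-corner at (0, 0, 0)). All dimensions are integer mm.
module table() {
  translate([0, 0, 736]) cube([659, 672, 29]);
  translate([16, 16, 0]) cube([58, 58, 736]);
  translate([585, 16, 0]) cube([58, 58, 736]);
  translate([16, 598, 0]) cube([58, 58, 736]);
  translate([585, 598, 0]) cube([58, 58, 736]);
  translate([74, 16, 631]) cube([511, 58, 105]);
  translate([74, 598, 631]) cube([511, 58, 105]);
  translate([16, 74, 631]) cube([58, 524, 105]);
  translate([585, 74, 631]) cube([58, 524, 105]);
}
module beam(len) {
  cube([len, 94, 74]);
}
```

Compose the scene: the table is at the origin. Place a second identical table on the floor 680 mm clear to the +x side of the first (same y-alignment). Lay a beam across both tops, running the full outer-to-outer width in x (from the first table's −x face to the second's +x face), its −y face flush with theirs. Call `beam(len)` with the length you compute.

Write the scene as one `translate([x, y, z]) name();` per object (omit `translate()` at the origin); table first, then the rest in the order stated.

table();
translate([1339, 0, 0]) table();
translate([0, 0, 765]) beam(1998);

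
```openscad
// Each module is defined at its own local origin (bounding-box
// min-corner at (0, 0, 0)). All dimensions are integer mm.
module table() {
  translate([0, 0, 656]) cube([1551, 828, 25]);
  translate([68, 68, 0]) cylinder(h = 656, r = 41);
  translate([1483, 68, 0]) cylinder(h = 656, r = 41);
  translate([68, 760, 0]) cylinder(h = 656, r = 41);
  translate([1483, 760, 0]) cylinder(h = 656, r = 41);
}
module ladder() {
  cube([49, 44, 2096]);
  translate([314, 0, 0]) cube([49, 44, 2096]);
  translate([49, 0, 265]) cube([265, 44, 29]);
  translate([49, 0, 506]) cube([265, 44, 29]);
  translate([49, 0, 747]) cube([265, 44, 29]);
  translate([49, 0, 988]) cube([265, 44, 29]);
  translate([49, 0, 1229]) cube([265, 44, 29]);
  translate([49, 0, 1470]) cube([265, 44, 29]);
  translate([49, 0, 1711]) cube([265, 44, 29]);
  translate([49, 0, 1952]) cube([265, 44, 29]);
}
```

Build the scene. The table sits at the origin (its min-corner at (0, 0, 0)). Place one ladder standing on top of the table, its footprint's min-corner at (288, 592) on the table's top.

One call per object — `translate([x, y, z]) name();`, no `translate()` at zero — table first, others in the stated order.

table();
translate([288, 592, 681]) ladder();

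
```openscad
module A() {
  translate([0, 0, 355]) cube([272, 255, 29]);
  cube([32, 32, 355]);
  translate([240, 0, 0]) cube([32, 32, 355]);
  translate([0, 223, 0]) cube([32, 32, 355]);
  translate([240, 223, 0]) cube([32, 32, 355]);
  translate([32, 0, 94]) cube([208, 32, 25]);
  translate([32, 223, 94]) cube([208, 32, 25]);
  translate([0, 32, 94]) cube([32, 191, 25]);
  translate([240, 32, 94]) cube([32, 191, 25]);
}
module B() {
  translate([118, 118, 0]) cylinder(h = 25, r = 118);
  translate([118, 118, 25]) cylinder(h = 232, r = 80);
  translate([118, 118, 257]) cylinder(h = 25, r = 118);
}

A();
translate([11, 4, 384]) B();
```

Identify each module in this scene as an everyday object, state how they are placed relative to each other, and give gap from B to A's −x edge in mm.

The spool's min-x is at 11; the stool's min-x is 0; gap = 11 mm.

A is a stool. B is a spool. The spool is on top of the stool. The gap from the spool to the stool's −x edge is 11 mm.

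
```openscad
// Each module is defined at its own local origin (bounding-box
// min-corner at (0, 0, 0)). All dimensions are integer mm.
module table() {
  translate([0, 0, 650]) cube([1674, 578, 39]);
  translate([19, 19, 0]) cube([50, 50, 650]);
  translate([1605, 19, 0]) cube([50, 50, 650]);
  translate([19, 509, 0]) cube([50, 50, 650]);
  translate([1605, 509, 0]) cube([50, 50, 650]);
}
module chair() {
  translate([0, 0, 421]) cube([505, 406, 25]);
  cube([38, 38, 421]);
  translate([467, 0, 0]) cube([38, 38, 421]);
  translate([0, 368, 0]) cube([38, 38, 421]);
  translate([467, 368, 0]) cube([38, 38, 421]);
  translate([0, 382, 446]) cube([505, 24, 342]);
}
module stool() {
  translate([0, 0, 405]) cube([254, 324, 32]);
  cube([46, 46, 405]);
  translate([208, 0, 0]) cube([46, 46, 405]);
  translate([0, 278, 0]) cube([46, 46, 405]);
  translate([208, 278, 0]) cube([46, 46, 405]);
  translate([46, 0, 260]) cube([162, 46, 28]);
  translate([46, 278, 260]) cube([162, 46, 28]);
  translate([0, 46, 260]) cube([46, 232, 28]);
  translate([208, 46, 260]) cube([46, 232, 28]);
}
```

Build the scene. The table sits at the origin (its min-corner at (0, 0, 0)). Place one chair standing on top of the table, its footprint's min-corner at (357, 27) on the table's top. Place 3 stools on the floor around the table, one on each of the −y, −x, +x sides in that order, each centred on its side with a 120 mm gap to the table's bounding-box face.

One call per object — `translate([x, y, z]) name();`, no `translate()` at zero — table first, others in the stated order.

table();
translate([357, 27, 689]) chair();
translate([710, -444, 0]) stool();
translate([-374, 127, 0]) stool();
translate([1794, 127, 0]) stool();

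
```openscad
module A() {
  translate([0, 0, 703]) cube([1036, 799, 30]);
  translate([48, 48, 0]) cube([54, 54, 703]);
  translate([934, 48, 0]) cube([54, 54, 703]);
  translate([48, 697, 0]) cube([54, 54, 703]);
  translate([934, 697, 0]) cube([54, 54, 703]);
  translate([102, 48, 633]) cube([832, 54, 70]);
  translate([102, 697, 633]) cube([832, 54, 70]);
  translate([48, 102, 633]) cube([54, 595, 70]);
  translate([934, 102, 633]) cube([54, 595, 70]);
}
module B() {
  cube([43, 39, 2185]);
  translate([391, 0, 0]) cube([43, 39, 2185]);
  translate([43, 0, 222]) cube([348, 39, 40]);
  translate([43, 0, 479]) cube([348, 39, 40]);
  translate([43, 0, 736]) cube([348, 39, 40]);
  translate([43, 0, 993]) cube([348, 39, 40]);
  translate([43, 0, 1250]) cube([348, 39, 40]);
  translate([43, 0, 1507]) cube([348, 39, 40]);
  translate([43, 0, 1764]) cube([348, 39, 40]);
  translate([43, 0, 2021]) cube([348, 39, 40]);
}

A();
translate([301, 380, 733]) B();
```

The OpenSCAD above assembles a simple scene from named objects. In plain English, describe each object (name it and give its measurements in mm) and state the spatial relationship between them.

A is a table: top 1036 mm (x) × 799 mm (y), 30 mm thick, upper face at z = 733 mm, on four 54×54 mm square legs, each inset 48 mm from the nearest pair of top edges, running from z = 0 to the bottom of the top. Four apron rails, 54 mm thick and 70 mm tall, run between adjacent legs with their top edges flush with the underside of the top and their outer faces flush with the legs' outer faces.

B is a straight ladder. Two 43×39 mm vertical rails, 2185 mm tall, stand 434 mm apart (outside-to-outside) with their front faces coplanar on the −y side. 8 rungs, each 39 mm deep and 40 mm tall, span between the inner faces of the rails, front faces flush with the rails. The lowest rung's underside is at z = 222 mm and rungs are spaced 257 mm apart (underside to underside).

The ladder is on top of the table, centred.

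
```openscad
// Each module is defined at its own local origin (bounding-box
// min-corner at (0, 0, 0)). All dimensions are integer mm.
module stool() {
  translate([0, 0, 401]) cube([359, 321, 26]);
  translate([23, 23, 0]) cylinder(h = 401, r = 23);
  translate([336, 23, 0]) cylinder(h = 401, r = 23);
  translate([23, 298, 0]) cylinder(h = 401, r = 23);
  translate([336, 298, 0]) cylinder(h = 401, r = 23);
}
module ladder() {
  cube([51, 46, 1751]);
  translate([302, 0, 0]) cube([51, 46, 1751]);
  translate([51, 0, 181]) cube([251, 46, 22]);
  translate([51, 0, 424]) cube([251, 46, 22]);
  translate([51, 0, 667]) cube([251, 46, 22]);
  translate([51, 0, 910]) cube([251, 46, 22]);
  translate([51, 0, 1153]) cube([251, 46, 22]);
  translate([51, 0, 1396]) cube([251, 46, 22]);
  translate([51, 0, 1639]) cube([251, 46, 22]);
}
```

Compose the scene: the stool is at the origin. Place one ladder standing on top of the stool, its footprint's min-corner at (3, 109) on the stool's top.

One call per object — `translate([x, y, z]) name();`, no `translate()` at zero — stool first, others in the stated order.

stool();
translate([3, 109, 427]) ladder();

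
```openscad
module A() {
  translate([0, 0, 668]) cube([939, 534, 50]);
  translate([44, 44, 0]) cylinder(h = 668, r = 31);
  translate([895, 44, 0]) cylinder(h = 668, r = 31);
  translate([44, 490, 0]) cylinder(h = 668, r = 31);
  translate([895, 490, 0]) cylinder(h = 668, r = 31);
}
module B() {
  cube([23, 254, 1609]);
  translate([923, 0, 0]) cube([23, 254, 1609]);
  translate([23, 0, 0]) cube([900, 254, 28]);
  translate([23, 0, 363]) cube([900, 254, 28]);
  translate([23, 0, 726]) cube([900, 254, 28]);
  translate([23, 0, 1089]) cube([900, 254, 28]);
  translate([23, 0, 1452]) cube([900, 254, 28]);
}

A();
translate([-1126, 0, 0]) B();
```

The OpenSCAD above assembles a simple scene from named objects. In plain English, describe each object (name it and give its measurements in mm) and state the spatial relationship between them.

A is a rectangular dining table. The top is 939×534×50 mm with its upper surface at z = 718 mm. It stands on four round legs of 62 mm diameter, each leg's bounding box inset 13 mm from the nearest pair of top edges, running from the floor to the underside of the top.

B is a bookshelf 946 mm wide overall, 254 mm deep and 1609 mm tall. The two sides are 23 mm thick vertical panels. 5 horizontal shelves of 28 mm thickness span between the inner faces of the sides; the lowest shelf sits on the floor and shelves are stacked with a clear vertical gap of 335 mm between each pair.

The bookshelf is on the floor beside the table on its −x side.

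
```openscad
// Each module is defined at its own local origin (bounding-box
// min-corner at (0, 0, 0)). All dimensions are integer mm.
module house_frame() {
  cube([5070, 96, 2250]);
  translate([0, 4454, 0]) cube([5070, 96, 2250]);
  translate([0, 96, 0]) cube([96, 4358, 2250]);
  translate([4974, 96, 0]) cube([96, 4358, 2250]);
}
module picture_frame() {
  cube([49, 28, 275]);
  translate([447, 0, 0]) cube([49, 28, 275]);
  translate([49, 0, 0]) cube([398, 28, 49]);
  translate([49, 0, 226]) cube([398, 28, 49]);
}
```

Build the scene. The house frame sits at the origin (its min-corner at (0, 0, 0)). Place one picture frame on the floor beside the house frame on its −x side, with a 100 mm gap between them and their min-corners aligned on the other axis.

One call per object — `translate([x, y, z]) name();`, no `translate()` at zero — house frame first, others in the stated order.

house_frame();
translate([-596, 0, 0]) picture_frame();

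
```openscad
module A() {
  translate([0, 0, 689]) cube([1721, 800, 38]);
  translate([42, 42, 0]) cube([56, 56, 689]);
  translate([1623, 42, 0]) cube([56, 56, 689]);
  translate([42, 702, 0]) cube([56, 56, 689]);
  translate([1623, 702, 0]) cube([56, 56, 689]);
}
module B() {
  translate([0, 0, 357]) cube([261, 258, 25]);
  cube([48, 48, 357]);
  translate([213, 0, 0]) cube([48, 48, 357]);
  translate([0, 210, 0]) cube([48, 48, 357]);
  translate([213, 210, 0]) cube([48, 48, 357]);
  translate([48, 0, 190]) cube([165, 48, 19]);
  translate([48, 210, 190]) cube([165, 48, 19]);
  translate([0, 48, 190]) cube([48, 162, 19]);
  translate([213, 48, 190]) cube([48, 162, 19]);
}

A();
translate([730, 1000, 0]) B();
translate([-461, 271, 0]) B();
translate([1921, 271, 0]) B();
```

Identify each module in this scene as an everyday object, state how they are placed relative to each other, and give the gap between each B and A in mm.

A is a table. B is a stool. Three stools sit around the table at the +y, −x, +x sides. The gap between each stool and the table is 200 mm.

Each stool's nearest face is 200 mm from the table's bounding box.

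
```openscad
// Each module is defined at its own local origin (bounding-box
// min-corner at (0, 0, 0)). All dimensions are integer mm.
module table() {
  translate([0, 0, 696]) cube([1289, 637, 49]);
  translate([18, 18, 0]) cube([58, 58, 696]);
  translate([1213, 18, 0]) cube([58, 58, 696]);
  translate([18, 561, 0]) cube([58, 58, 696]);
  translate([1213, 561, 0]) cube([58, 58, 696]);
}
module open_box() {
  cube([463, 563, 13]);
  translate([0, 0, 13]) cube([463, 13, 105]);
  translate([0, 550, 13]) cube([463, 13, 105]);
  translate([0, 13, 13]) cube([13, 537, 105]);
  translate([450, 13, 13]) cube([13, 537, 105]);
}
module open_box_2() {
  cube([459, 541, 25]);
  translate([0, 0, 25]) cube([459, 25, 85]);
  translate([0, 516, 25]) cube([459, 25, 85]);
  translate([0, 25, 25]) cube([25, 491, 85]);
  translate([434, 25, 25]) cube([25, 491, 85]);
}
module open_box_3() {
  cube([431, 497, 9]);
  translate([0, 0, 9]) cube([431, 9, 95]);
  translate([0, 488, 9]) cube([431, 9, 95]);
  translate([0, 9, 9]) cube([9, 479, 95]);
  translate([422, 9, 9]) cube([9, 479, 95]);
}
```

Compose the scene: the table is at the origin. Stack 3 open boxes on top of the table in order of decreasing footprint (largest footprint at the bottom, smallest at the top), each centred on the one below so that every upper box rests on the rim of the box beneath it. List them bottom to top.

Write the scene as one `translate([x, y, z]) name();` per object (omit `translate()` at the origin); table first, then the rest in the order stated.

table();
translate([413, 37, 745]) open_box();
translate([415, 48, 863]) open_box_2();
translate([429, 70, 973]) open_box_3();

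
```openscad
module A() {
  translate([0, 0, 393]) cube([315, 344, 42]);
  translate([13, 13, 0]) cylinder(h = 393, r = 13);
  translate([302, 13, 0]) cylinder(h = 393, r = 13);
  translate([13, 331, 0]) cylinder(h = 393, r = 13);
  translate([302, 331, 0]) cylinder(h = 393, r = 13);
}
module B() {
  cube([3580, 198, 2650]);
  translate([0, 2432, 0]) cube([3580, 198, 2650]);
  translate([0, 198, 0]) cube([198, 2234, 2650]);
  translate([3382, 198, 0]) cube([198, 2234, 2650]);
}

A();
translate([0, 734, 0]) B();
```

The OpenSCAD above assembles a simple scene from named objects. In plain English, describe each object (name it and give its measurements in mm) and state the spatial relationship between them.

A is a simple wooden stool: a rectangular seat 315 mm (x) by 344 mm (y), 42 mm thick, top face at z = 435 mm, on four round legs, each 26 mm in diameter. The legs rest on z = 0, each leg's axis is inset half a diameter from the nearest pair of seat edges (so the leg's bounding box is flush with the corner).

B is a box-shaped house frame (walls only): outside footprint 3580×2630 mm, wall height 2650 mm, wall thickness 198 mm. The two y-facing walls run the full x-width; the two x-facing walls fit between the inner faces of the y-facing walls.

The house frame is on the floor beside the stool on its +y side.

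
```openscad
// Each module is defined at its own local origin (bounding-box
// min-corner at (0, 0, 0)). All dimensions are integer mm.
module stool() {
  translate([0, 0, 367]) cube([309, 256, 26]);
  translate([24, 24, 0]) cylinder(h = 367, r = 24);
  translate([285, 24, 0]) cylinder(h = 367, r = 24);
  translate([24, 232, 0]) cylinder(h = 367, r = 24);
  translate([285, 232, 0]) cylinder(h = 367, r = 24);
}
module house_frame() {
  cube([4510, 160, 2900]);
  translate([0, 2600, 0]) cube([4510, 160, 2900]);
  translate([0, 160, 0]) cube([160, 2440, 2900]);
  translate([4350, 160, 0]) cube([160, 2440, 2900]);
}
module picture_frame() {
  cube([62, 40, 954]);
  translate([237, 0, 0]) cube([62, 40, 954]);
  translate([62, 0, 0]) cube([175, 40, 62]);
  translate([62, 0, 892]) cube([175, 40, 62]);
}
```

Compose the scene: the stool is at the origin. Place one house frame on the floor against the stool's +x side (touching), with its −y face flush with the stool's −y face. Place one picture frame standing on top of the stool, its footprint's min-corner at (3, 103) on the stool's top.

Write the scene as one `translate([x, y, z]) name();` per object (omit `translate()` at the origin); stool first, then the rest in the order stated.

stool();
translate([309, 0, 0]) house_frame();
translate([3, 103, 393]) picture_frame();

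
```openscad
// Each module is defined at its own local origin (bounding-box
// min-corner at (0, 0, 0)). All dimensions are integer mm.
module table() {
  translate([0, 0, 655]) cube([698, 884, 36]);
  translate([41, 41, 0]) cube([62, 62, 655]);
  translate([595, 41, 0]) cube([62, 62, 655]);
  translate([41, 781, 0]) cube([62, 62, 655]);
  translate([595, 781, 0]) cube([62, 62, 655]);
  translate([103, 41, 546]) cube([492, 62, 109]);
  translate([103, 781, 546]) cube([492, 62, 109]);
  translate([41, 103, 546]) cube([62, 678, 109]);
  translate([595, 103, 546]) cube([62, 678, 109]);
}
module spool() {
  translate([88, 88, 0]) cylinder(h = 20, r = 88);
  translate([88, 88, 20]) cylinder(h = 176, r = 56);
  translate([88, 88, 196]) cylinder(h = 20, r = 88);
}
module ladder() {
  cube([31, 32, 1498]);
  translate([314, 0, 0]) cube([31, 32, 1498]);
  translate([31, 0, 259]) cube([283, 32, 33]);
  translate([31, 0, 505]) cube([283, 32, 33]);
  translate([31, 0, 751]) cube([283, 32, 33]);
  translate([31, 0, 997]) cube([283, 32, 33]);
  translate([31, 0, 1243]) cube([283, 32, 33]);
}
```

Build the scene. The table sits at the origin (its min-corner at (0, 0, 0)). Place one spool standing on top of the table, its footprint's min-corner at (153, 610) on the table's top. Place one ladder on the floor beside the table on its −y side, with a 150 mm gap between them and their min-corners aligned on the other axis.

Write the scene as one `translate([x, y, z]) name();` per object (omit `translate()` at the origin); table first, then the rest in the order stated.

table();
translate([153, 610, 691]) spool();
translate([0, -182, 0]) ladder();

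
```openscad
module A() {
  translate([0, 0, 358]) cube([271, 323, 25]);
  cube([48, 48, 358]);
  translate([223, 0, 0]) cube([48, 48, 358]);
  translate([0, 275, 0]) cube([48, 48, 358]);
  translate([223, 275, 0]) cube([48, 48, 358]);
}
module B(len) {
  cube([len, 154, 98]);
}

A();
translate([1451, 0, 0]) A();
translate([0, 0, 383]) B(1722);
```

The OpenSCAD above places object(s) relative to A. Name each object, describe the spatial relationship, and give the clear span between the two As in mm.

Second stool starts at x = 1451; first ends at x = 271; clear span = 1451 − 271 = 1180 mm.

A is a stool. B is a beam. A beam spans the tops of two stools. The clear span between the two stools is 1180 mm.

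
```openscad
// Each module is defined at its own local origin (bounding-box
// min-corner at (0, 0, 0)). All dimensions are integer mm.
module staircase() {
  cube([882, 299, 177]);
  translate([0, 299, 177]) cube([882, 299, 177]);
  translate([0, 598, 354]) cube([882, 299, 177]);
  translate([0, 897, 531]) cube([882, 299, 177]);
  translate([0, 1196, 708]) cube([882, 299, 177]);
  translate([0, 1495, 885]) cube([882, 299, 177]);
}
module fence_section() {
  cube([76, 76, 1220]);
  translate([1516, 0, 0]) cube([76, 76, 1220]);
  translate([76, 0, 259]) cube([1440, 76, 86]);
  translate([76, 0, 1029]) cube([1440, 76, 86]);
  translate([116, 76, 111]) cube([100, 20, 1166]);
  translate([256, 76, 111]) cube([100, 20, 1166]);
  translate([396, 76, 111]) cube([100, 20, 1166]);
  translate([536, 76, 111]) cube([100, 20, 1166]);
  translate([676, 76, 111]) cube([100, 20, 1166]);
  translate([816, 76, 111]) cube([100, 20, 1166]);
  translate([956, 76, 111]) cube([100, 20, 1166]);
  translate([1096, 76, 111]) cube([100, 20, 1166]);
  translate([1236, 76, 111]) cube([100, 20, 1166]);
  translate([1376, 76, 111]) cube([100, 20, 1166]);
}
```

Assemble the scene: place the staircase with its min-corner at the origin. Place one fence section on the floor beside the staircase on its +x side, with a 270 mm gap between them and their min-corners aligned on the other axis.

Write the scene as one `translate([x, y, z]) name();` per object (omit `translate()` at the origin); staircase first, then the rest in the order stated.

staircase();
translate([1152, 0, 0]) fence_section();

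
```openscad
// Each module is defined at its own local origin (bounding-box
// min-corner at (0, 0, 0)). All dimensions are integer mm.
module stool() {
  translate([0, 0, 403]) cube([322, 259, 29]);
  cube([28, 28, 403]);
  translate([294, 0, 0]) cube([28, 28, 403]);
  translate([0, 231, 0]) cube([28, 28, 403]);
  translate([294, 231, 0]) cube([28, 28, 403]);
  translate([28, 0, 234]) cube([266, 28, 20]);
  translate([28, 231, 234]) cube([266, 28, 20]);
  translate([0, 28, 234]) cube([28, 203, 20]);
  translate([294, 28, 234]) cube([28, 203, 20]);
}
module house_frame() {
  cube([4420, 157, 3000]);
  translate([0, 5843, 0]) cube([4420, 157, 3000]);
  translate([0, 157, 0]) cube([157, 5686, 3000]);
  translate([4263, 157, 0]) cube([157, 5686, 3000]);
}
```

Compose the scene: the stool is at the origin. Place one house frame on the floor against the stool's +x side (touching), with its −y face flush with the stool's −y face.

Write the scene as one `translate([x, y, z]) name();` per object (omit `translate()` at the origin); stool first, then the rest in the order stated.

stool();
translate([322, 0, 0]) house_frame();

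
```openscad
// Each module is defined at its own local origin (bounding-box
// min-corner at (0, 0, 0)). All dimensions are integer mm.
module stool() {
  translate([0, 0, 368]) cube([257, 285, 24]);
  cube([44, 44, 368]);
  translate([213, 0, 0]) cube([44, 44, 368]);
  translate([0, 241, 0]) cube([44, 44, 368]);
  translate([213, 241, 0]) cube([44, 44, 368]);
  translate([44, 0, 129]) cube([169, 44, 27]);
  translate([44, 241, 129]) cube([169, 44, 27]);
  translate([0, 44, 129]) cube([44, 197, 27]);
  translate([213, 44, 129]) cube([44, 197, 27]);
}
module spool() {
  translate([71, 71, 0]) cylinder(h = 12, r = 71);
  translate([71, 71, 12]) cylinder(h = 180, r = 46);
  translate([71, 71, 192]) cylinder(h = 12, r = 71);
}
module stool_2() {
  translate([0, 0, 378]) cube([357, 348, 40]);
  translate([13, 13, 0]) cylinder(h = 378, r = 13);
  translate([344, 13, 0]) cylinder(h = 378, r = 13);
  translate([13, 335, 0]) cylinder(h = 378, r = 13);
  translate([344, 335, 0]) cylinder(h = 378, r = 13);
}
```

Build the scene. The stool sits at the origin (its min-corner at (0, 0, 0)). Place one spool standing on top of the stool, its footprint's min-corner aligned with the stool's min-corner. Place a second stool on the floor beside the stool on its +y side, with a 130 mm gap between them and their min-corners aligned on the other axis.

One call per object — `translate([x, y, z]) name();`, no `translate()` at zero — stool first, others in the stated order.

stool();
translate([0, 0, 392]) spool();
translate([0, 415, 0]) stool_2();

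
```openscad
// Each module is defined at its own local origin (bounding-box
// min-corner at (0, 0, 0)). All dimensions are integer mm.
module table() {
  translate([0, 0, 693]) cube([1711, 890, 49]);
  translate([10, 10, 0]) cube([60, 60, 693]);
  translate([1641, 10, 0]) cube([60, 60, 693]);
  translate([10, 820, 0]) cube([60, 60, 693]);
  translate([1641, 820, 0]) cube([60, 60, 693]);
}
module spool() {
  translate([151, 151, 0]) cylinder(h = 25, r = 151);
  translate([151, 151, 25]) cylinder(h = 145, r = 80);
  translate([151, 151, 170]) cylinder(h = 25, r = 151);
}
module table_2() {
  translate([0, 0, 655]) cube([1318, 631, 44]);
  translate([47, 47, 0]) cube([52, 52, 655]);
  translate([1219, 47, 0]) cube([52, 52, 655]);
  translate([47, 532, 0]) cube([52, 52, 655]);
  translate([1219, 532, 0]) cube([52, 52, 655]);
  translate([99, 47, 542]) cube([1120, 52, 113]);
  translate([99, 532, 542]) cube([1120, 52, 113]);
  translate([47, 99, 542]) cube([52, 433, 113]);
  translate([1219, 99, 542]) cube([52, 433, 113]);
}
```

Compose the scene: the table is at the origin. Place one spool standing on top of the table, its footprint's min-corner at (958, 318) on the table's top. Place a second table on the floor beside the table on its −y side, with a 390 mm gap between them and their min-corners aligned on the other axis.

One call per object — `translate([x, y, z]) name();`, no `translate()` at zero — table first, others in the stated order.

table();
translate([958, 318, 742]) spool();
translate([0, -1021, 0]) table_2();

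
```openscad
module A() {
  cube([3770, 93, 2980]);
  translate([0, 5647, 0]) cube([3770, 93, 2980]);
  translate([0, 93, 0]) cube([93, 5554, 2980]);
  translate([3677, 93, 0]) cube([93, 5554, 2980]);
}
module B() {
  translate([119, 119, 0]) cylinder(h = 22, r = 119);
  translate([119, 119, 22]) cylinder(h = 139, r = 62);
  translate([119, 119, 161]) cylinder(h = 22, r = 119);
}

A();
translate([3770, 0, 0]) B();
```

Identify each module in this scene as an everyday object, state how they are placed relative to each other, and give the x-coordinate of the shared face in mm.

The house frame's +x face and the spool's −x face are both at x = 3770 mm.

A is a house frame. B is a spool. The spool is against the house frame's +x side, with their −y faces flush. The x-coordinate of the shared face is 3770 mm.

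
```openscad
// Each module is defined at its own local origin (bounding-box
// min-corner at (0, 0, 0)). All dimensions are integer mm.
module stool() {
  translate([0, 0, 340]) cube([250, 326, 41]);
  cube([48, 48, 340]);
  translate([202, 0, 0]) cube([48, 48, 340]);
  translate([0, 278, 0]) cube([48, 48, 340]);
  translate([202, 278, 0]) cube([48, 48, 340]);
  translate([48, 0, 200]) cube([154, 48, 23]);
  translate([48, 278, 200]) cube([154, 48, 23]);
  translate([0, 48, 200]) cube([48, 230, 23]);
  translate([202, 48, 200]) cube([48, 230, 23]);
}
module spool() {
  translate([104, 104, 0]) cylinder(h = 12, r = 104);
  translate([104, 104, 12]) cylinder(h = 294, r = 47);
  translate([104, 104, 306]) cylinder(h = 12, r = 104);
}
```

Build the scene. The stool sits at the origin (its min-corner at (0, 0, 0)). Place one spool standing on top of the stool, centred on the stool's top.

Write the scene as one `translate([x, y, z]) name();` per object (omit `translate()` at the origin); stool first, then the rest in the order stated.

stool();
translate([21, 59, 381]) spool();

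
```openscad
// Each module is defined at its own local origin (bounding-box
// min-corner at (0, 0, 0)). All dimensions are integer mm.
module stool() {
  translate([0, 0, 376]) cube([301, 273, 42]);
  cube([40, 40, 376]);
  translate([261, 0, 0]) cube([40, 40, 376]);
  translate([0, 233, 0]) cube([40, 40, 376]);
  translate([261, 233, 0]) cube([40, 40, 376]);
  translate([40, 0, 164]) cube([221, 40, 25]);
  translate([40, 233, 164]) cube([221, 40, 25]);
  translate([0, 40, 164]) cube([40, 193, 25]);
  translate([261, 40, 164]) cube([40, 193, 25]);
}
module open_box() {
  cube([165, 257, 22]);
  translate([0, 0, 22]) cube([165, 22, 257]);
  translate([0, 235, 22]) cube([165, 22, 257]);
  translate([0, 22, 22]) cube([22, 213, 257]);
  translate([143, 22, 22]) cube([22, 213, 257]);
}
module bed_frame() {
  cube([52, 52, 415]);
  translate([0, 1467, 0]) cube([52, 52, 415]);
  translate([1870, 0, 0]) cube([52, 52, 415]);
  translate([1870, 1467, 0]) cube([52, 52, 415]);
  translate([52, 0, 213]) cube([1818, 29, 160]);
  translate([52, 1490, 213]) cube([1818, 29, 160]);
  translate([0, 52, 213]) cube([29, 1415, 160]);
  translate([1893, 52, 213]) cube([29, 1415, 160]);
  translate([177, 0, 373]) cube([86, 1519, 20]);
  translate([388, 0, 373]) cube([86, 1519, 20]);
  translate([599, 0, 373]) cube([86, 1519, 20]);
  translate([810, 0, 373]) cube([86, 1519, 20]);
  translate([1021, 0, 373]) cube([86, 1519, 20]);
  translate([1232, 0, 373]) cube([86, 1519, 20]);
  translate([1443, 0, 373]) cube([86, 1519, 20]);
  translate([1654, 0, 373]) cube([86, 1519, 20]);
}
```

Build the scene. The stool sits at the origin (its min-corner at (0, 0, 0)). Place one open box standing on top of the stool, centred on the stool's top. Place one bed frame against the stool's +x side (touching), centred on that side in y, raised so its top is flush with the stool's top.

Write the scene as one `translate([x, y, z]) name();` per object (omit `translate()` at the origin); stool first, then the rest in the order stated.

stool();
translate([68, 8, 418]) open_box();
translate([301, -623, 3]) bed_frame();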